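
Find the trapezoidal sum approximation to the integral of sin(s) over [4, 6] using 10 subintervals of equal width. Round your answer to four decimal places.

-1.6084

Δs = (6 − 4)/10 = 0.2.
f(4) ≈ -0.7568, f(4.2) ≈ -0.8716, f(4.4) ≈ -0.9516, f(4.6) ≈ -0.9937, f(4.8) ≈ -0.9962, f(5) ≈ -0.9589, f(5.2) ≈ -0.8835, f(5.4) ≈ -0.7728, f(5.6) ≈ -0.6313, f(5.8) ≈ -0.4646, f(6) ≈ -0.2794.
T_10 = (Δs/2)·[f(s_0) + 2f(s_1) + ... + 2f(s_{9}) + f(s_10)].
Sum ≈ -1.6084.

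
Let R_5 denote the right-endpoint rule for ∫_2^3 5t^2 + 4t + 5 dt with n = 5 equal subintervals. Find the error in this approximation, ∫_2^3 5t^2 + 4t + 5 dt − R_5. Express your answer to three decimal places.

Exact integral: ∫_2^3 f(t) dt ≈ 46.66667.
R_5 = 49.6.
Error ≈ 46.66667 − 49.6 ≈ -2.933.

-2.933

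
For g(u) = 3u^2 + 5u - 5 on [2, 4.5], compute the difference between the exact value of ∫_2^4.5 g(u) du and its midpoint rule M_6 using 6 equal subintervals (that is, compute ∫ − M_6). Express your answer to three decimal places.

Exact integral: ∫_2^4.5 g(u) du = 111.25.
M_6 ≈ 111.14149.
Error ≈ 111.25 − 111.14149 ≈ 0.109.

0.109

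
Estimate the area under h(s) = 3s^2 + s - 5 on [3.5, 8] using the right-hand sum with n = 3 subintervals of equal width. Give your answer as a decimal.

597.375

Δs = (8 − 3.5)/3 = 1.5.
Right endpoints: 5, 6.5, 8.
h(5) = 75, h(6.5) = 128.25, h(8) = 195.
Sum = Δs · [h(5) + h(6.5) + h(8)].
Sum = 597.375.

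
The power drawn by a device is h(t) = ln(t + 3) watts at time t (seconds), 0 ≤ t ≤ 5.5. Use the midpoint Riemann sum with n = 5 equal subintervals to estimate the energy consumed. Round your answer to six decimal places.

Δt = (5.5 − 0)/5 = 1.1.
Midpoints: 0.55, 1.65, 2.75, 3.85, 4.95.
h(0.55) ≈ 1.266948, h(1.65) ≈ 1.536867, h(2.75) ≈ 1.749200, h(3.85) ≈ 1.924249, h(4.95) ≈ 2.073172.
Sum = Δt · [h(0.55) + h(1.65) + h(2.75) + h(3.85) + h(4.95)].
Sum ≈ 9.405479.

9.405479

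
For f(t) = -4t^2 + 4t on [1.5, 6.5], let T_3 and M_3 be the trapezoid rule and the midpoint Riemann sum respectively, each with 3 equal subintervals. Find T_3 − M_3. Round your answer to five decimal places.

T_3 ≈ -290.9259259.
M_3 ≈ -277.0370370.
T_3 − M_3 ≈ -13.88889.

-13.88889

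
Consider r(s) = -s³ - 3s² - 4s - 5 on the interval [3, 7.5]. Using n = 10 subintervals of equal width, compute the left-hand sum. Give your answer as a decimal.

Δs = (7.5 − 3)/10 = 0.45.
Left endpoints: 3, 3.45, 3.9, 4.35, 4.8, 5.25, 5.7, 6.15, 6.6, 7.05.
r(3) = -71, r(3.45) = -95.571125, r(3.9) = -125.549, r(4.35) = -161.480375, r(4.8) = -203.912, r(5.25) = -253.390625, r(5.7) = -310.463, r(6.15) = -375.675875, r(6.6) = -449.576, r(7.05) = -532.710125.
Sum = Δs · [r(3) + r(3.45) + r(3.9) + ...].
Sum = -1160.69765625.

-1160.69765625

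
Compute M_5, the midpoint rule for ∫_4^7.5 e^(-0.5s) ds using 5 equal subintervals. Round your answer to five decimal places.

Δs = (7.5 − 4)/5 = 0.7.
Midpoints: 4.35, 5.05, 5.75, 6.45, 7.15.
f(4.35) ≈ 0.11361, f(5.05) ≈ 0.08006, f(5.75) ≈ 0.05642, f(6.45) ≈ 0.03976, f(7.15) ≈ 0.02802.
Sum = Δs · [f(4.35) + f(5.05) + f(5.75) + f(6.45) + f(7.15)].
Sum ≈ 0.22250.

0.22250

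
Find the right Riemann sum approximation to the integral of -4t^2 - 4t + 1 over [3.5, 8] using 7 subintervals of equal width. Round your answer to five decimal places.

Δt = (8 − 3.5)/7 = 9/14.
Right endpoints: 29/7, 67/14, 38/7, 85/14, 47/7, 103/14, 8.
f(29/7) = -4127/49, f(67/14) = -5378/49, f(38/7) = -6791/49, f(85/14) = -8366/49, f(47/7) = -10103/49, f(103/14) = -12002/49, f(8) = -287.
Sum = Δt · [f(29/7) + f(67/14) + f(38/7) + ...].
Sum ≈ -798.06122.

-798.06122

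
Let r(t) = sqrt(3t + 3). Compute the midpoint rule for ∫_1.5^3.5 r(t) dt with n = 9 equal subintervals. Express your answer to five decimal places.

Δt = (3.5 − 1.5)/9 = 2/9.
Midpoints: 29/18, 11/6, 37/18, 41/18, 2.5, 49/18, 53/18, 19/6, 61/18.
r(29/18) ≈ 2.79881, r(11/6) ≈ 2.91548, r(37/18) ≈ 3.02765, r(41/18) ≈ 3.13581, r(2.5) ≈ 3.24037, r(49/18) ≈ 3.34166, r(53/18) ≈ 3.43996, r(19/6) ≈ 3.53553, r(61/18) ≈ 3.62859.
Sum = Δt · [r(29/18) + r(11/6) + r(37/18) + ...].
Sum ≈ 6.45864.

6.45864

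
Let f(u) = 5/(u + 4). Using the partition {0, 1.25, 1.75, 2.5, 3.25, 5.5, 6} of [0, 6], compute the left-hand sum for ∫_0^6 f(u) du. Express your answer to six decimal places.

Subinterval widths: 1.25, 0.5, 0.75, 0.75, 2.25, 0.5.
Left endpoints: 0, 1.25, 1.75, 2.5, 3.25, 5.5.
f(0) = 1.25, f(1.25) = 20/21, f(1.75) = 20/23, f(2.5) = 10/13, f(3.25) = 20/29, f(5.5) = 10/19.
Sum = Σ Δu_i · f(u_i).
Sum ≈ 5.082669.

5.082669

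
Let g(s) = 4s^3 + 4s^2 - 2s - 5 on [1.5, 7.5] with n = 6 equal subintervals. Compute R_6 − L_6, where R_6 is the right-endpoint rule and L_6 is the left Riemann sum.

R_6 = 4630.
L_6 = 2752.
R_6 − L_6 = 1878.

1878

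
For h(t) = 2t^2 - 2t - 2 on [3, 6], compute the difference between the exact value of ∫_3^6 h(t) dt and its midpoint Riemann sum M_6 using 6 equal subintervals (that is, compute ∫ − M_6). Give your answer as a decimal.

0.125

Exact integral: ∫_3^6 h(t) dt = 93.
M_6 = 92.875.
Error = 93 − 92.875 = 0.125.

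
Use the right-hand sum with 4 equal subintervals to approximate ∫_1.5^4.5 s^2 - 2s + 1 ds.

Δs = (4.5 − 1.5)/4 = 0.75.
Right endpoints: 2.25, 3, 3.75, 4.5.
f(2.25) = 1.5625, f(3) = 4, f(3.75) = 7.5625, f(4.5) = 12.25.
Sum = Δs · [f(2.25) + f(3) + f(3.75) + f(4.5)].
Sum = 19.03125.

19.03125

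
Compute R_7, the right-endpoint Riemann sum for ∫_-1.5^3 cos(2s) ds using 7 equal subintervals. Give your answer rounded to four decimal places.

Δs = (3 − (-1.5))/7 = 9/14.
Right endpoints: -6/7, -3/14, 3/7, 15/14, 12/7, 33/14, 3.
f(-6/7) ≈ -0.1430, f(-3/14) ≈ 0.9096, f(3/7) ≈ 0.6546, f(15/14) ≈ -0.5414, f(12/7) ≈ -0.9591, f(33/14) ≈ 0.0019, f(3) ≈ 0.9602.
Sum = Δs · [f(-6/7) + f(-3/14) + f(3/7) + ...].
Sum ≈ 0.5675.

0.5675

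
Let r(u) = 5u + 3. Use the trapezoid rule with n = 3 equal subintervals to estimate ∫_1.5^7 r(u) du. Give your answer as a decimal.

Δu = (7 − 1.5)/3 = 11/6.
r(1.5) = 10.5, r(10/3) = 59/3, r(31/6) = 173/6, r(7) = 38.
T_3 = (Δu/2)·[r(u_0) + 2r(u_1) + 2r(u_2) + r(u_3)].
Sum = 133.375.

133.375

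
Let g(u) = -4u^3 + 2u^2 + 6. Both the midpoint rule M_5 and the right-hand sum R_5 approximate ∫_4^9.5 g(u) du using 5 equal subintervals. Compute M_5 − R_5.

M_5 = -7283.33375.
R_5 = -9078.52.
M_5 − R_5 = 1795.18625.

1795.18625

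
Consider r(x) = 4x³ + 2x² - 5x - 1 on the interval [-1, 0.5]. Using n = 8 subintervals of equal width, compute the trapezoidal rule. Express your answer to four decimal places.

Δx = (0.5 − (-1))/8 = 0.1875.
r(-1) = 2, r(-0.8125) = 2291/1024, r(-0.625) = 1.9296875, r(-0.4375) = 1265/1024, r(-0.25) = 0.3125, r(-0.0625) = -697/1024, r(0.125) = -1.5859375, r(0.3125) = -2299/1024, r(0.5) = -2.5.
T_8 = (Δx/2)·[r(x_0) + 2r(x_1) + ... + 2r(x_{7}) + r(x_8)].
Sum ≈ 0.1787.

0.1787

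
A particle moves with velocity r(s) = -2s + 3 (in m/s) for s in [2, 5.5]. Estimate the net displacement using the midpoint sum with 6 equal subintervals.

-15.75

Δs = (5.5 − 2)/6 = 7/12.
Midpoints: 55/24, 2.875, 83/24, 97/24, 4.625, 125/24.
r(55/24) = -19/12, r(2.875) = -2.75, r(83/24) = -47/12, r(97/24) = -61/12, r(4.625) = -6.25, r(125/24) = -89/12.
Sum = Δs · [r(55/24) + r(2.875) + r(83/24) + ...].
Sum = -15.75.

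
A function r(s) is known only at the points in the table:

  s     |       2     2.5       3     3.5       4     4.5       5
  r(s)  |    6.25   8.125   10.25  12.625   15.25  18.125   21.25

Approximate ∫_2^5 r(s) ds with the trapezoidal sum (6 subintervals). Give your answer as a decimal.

Δs = 0.5.
T_6 = (0.5/2)·[6.25 + 2·8.125 + 2·10.25 + 2·12.625 + 2·15.25 + 2·18.125 + 21.25] = 39.0625.

39.0625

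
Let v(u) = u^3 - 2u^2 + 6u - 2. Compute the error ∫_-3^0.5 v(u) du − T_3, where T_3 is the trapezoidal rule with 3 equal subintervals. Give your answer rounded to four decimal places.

Exact integral: ∫_-3^0.5 v(u) du ≈ -71.567708.
T_3 ≈ -76.133102.
Error ≈ -71.567708 − (-76.133102) ≈ 4.5654.

4.5654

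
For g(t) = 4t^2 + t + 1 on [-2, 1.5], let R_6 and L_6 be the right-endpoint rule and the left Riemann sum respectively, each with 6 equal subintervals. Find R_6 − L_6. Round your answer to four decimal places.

-2.0417

R_6 ≈ 17.564815.
L_6 ≈ 19.606481.
R_6 − L_6 ≈ -2.0417.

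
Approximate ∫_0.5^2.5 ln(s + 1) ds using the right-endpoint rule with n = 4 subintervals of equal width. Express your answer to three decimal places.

Δs = (2.5 − 0.5)/4 = 0.5.
Right endpoints: 1, 1.5, 2, 2.5.
f(1) ≈ 0.693, f(1.5) ≈ 0.916, f(2) ≈ 1.099, f(2.5) ≈ 1.253.
Sum = Δs · [f(1) + f(1.5) + f(2) + f(2.5)].
Sum ≈ 1.980.

1.980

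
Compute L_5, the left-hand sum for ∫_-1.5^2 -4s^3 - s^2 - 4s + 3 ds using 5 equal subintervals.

12.565

Δs = (2 − (-1.5))/5 = 0.7.
Left endpoints: -1.5, -0.8, -0.1, 0.6, 1.3.
f(-1.5) = 20.25, f(-0.8) = 7.608, f(-0.1) = 3.394, f(0.6) = -0.624, f(1.3) = -12.678.
Sum = Δs · [f(-1.5) + f(-0.8) + f(-0.1) + f(0.6) + f(1.3)].
Sum = 12.565.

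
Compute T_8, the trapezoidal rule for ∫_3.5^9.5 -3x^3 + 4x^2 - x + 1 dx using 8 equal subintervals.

-4973.90625

Δx = (9.5 − 3.5)/8 = 0.75.
f(3.5) = -82.125, f(4.25) = -161.296875, f(5) = -279, f(5.75) = -442.828125, f(6.5) = -660.375, f(7.25) = -939.234375, f(8) = -1287, f(8.75) = -1711.265625, f(9.5) = -2219.625.
T_8 = (Δx/2)·[f(x_0) + 2f(x_1) + ... + 2f(x_{7}) + f(x_8)].
Sum = -4973.90625.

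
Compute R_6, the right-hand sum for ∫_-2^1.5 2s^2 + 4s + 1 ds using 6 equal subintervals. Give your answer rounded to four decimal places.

11.0428

Δs = (1.5 − (-2))/6 = 7/12.
Right endpoints: -17/12, -5/6, -0.25, 1/3, 11/12, 1.5.
f(-17/12) = -47/72, f(-5/6) = -17/18, f(-0.25) = 0.125, f(1/3) = 23/9, f(11/12) = 457/72, f(1.5) = 11.5.
Sum = Δs · [f(-17/12) + f(-5/6) + f(-0.25) + ...].
Sum ≈ 11.0428.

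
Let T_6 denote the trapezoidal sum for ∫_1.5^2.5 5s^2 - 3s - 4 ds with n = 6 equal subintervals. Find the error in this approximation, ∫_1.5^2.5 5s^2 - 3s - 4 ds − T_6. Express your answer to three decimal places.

-0.023

Exact integral: ∫_1.5^2.5 f(s) ds ≈ 10.41667.
T_6 ≈ 10.43981.
Error ≈ 10.41667 − 10.43981 ≈ -0.023.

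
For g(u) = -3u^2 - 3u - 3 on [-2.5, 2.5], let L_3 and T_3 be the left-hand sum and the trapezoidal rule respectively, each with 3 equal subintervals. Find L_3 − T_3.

L_3 ≈ -40.6944444.
T_3 ≈ -53.1944444.
L_3 − T_3 = 12.5.

12.5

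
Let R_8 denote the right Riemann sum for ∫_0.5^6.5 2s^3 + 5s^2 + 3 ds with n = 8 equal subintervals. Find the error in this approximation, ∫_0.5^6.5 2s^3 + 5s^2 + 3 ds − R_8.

-299.25

Exact integral: ∫_0.5^6.5 f(s) ds = 1368.
R_8 = 1667.25.
Error = 1368 − 1667.25 = -299.25.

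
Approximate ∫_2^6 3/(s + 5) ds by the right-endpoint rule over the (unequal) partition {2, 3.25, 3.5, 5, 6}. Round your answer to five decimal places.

1.26551

Subinterval widths: 1.25, 0.25, 1.5, 1.
Right endpoints: 3.25, 3.5, 5, 6.
f(3.25) = 4/11, f(3.5) = 6/17, f(5) = 0.3, f(6) = 3/11.
Sum = Σ Δs_i · f(s_i).
Sum ≈ 1.26551.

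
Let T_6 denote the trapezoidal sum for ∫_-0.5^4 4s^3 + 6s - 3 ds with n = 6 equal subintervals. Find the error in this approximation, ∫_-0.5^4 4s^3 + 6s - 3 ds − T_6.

-8.859375

Exact integral: ∫_-0.5^4 f(s) ds = 289.6875.
T_6 = 298.546875.
Error = 289.6875 − 298.546875 = -8.859375.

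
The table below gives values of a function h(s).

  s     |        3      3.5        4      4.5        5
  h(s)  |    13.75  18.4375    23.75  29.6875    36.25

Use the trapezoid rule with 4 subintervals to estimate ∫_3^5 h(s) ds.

48.4375

Δs = 0.5.
T_4 = (0.5/2)·[13.75 + 2·18.4375 + 2·23.75 + 2·29.6875 + 36.25] = 48.4375.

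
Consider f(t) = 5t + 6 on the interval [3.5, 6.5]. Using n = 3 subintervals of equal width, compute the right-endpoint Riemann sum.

Δt = (6.5 − 3.5)/3 = 1.
Right endpoints: 4.5, 5.5, 6.5.
f(4.5) = 28.5, f(5.5) = 33.5, f(6.5) = 38.5.
Sum = Δt · [f(4.5) + f(5.5) + f(6.5)].
Sum = 100.5.

100.5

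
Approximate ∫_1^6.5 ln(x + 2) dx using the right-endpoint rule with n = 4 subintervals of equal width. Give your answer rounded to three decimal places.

Δx = (6.5 − 1)/4 = 1.375.
Right endpoints: 2.375, 3.75, 5.125, 6.5.
f(2.375) ≈ 1.476, f(3.75) ≈ 1.749, f(5.125) ≈ 1.964, f(6.5) ≈ 2.140.
Sum = Δx · [f(2.375) + f(3.75) + f(5.125) + f(6.5)].
Sum ≈ 10.077.

10.077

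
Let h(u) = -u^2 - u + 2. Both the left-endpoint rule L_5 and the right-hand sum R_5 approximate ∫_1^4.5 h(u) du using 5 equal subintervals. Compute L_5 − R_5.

L_5 = -24.99.
R_5 = -40.915.
L_5 − R_5 = 15.925.

15.925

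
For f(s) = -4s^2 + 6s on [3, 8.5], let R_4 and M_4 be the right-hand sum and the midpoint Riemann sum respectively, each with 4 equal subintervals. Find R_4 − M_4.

-161.6484375

R_4 = -751.265625.
M_4 = -589.6171875.
R_4 − M_4 = -161.6484375.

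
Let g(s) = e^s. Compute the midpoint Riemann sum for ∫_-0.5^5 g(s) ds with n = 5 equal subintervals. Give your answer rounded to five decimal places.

140.60957

Δs = (5 − (-0.5))/5 = 1.1.
Midpoints: 0.05, 1.15, 2.25, 3.35, 4.45.
g(0.05) ≈ 1.05127, g(1.15) ≈ 3.15819, g(2.25) ≈ 9.48774, g(3.35) ≈ 28.50273, g(4.45) ≈ 85.62694.
Sum = Δs · [g(0.05) + g(1.15) + g(2.25) + g(3.35) + g(4.45)].
Sum ≈ 140.60957.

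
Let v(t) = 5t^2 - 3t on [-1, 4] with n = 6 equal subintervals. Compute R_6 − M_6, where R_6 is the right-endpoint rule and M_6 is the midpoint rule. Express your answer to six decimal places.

R_6 ≈ 113.72685185.
M_6 ≈ 84.38657407.
R_6 − M_6 ≈ 29.340278.

29.340278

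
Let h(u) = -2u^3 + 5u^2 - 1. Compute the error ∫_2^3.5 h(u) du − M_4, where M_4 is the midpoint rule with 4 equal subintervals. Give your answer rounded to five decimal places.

Exact integral: ∫_2^3.5 h(u) du = -10.40625.
M_4 ≈ -10.2041016.
Error ≈ -10.40625 − (-10.2041016) ≈ -0.20215.

-0.20215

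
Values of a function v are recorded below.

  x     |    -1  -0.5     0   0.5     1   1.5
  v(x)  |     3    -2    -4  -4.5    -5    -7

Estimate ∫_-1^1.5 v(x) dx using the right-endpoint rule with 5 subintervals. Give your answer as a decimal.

Δx = 0.5.
Sum = 0.5·[(-2) + (-4) + (-4.5) + (-5) + (-7)] = -11.25.

-11.25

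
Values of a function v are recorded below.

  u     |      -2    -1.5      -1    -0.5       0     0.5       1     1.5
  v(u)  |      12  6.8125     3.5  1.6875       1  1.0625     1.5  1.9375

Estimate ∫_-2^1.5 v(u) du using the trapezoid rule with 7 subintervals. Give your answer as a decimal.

11.265625

Δu = 0.5.
T_7 = (0.5/2)·[12 + 2·6.8125 + 2·3.5 + 2·1.6875 + 2·1 + 2·1.0625 + 2·1.5 + 1.9375] = 11.265625.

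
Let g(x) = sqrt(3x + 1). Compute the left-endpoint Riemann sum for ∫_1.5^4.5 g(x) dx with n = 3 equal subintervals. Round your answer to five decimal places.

8.65185

Δx = (4.5 − 1.5)/3 = 1.
Left endpoints: 1.5, 2.5, 3.5.
g(1.5) ≈ 2.34521, g(2.5) ≈ 2.91548, g(3.5) ≈ 3.39116.
Sum = Δx · [g(1.5) + g(2.5) + g(3.5)].
Sum ≈ 8.65185.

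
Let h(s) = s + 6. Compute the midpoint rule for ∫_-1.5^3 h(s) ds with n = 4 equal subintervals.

30.375

Δs = (3 − (-1.5))/4 = 1.125.
Midpoints: -0.9375, 0.1875, 1.3125, 2.4375.
h(-0.9375) = 5.0625, h(0.1875) = 6.1875, h(1.3125) = 7.3125, h(2.4375) = 8.4375.
Sum = Δs · [h(-0.9375) + h(0.1875) + h(1.3125) + h(2.4375)].
Sum = 30.375.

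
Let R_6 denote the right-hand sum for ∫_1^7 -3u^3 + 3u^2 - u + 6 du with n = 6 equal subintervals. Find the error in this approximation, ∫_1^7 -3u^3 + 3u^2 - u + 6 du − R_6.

Exact integral: ∫_1^7 f(u) du = -1446.
R_6 = -1923.
Error = -1446 − (-1923) = 477.

477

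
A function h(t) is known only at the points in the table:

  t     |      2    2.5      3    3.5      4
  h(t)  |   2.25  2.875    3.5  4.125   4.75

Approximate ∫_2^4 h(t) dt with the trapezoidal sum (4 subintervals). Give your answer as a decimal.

7

Δt = 0.5.
T_4 = (0.5/2)·[2.25 + 2·2.875 + 2·3.5 + 2·4.125 + 4.75] = 7.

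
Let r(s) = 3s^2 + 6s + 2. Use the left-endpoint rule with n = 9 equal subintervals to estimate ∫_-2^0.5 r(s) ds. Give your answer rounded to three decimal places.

1.451

Δs = (0.5 − (-2))/9 = 5/18.
Left endpoints: -2, -31/18, -13/9, -7/6, -8/9, -11/18, -1/3, -1/18, 2/9.
r(-2) = 2, r(-31/18) = 61/108, r(-13/9) = -11/27, r(-7/6) = -11/12, r(-8/9) = -26/27, r(-11/18) = -59/108, r(-1/3) = 1/3, r(-1/18) = 181/108, r(2/9) = 94/27.
Sum = Δs · [r(-2) + r(-31/18) + r(-13/9) + ...].
Sum ≈ 1.451.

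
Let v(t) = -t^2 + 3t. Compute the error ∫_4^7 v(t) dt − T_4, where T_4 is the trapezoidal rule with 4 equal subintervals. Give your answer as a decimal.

Exact integral: ∫_4^7 v(t) dt = -43.5.
T_4 = -43.78125.
Error = -43.5 − (-43.78125) = 0.28125.

0.28125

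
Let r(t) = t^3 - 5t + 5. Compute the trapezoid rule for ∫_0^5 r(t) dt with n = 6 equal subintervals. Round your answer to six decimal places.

Δt = (5 − 0)/6 = 5/6.
r(0) = 5, r(5/6) = 305/216, r(5/3) = 35/27, r(2.5) = 8.125, r(10/3) = 685/27, r(25/6) = 12205/216, r(5) = 105.
T_6 = (Δt/2)·[r(t_0) + 2r(t_1) + ... + 2r(t_{5}) + r(t_6)].
Sum ≈ 123.090278.

123.090278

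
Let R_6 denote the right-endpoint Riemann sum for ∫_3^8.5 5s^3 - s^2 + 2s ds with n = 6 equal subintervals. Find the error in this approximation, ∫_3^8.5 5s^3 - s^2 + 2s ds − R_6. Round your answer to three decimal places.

Exact integral: ∫_3^8.5 f(s) ds ≈ 6291.36979.
R_6 ≈ 7678.58087.
Error ≈ 6291.36979 − 7678.58087 ≈ -1387.211.

-1387.211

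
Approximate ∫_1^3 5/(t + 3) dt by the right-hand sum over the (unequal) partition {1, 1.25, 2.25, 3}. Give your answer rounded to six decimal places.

1.871499

Subinterval widths: 0.25, 1, 0.75.
Right endpoints: 1.25, 2.25, 3.
f(1.25) = 20/17, f(2.25) = 20/21, f(3) = 5/6.
Sum = Σ Δt_i · f(t_i).
Sum ≈ 1.871499.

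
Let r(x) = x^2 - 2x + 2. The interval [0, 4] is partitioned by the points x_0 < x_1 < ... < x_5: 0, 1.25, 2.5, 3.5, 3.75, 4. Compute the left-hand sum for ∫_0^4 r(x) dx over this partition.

11.03125

Subinterval widths: 1.25, 1.25, 1, 0.25, 0.25.
Left endpoints: 0, 1.25, 2.5, 3.5, 3.75.
r(0) = 2, r(1.25) = 1.0625, r(2.5) = 3.25, r(3.5) = 7.25, r(3.75) = 8.5625.
Sum = Σ Δx_i · r(x_i).
Sum = 11.03125.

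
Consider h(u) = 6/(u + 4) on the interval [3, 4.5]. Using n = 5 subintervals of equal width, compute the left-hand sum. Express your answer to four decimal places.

1.1879

Δu = (4.5 − 3)/5 = 0.3.
Left endpoints: 3, 3.3, 3.6, 3.9, 4.2.
h(3) = 6/7, h(3.3) = 60/73, h(3.6) = 15/19, h(3.9) = 60/79, h(4.2) = 30/41.
Sum = Δu · [h(3) + h(3.3) + h(3.6) + h(3.9) + h(4.2)].
Sum ≈ 1.1879.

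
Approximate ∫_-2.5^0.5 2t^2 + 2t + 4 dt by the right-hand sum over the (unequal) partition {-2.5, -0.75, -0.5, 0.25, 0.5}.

12.0625

Subinterval widths: 1.75, 0.25, 0.75, 0.25.
Right endpoints: -0.75, -0.5, 0.25, 0.5.
f(-0.75) = 3.625, f(-0.5) = 3.5, f(0.25) = 4.625, f(0.5) = 5.5.
Sum = Σ Δt_i · f(t_i).
Sum = 12.0625.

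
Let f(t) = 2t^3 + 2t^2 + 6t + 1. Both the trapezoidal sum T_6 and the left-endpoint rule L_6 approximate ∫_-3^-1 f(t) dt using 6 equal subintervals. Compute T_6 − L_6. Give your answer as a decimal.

8

T_6 ≈ -45.03703704.
L_6 ≈ -53.03703704.
T_6 − L_6 = 8.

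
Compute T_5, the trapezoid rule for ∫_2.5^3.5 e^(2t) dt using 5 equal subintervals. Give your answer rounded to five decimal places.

Δt = (3.5 − 2.5)/5 = 0.2.
f(2.5) ≈ 148.41316, f(2.7) ≈ 221.40642, f(2.9) ≈ 330.29956, f(3.1) ≈ 492.74904, f(3.3) ≈ 735.09519, f(3.5) ≈ 1096.63316.
T_5 = (Δt/2)·[f(t_0) + 2f(t_1) + ... + 2f(t_{4}) + f(t_5)].
Sum ≈ 480.41467.

480.41467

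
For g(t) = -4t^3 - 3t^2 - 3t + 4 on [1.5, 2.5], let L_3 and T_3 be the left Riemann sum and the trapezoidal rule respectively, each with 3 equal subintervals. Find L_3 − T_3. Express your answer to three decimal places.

10.667

L_3 ≈ -38.08333.
T_3 = -48.75.
L_3 − T_3 ≈ 10.667.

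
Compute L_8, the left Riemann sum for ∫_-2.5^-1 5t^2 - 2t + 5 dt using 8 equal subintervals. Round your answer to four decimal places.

39.9111

Δt = (-1 − (-2.5))/8 = 0.1875.
Left endpoints: -2.5, -2.3125, -2.125, -1.9375, -1.75, -1.5625, -1.375, -1.1875.
f(-2.5) = 41.25, f(-2.3125) = 36.36328125, f(-2.125) = 31.828125, f(-1.9375) = 27.64453125, f(-1.75) = 23.8125, f(-1.5625) = 20.33203125, f(-1.375) = 17.203125, f(-1.1875) = 14.42578125.
Sum = Δt · [f(-2.5) + f(-2.3125) + f(-2.125) + ...].
Sum ≈ 39.9111.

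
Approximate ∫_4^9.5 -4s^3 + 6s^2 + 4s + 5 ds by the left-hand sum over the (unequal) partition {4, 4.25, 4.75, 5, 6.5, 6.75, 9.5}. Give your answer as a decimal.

Subinterval widths: 0.25, 0.5, 0.25, 1.5, 0.25, 2.75.
Left endpoints: 4, 4.25, 4.75, 5, 6.5, 6.75.
f(4) = -139, f(4.25) = -176.6875, f(4.75) = -269.3125, f(5) = -325, f(6.5) = -814, f(6.75) = -924.8125.
Sum = Σ Δs_i · f(s_i).
Sum = -3424.65625.

-3424.65625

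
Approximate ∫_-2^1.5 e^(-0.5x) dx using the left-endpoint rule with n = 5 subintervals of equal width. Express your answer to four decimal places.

Δx = (1.5 − (-2))/5 = 0.7.
Left endpoints: -2, -1.3, -0.6, 0.1, 0.8.
f(-2) ≈ 2.7183, f(-1.3) ≈ 1.9155, f(-0.6) ≈ 1.3499, f(0.1) ≈ 0.9512, f(0.8) ≈ 0.6703.
Sum = Δx · [f(-2) + f(-1.3) + f(-0.6) + f(0.1) + f(0.8)].
Sum ≈ 5.3237.

5.3237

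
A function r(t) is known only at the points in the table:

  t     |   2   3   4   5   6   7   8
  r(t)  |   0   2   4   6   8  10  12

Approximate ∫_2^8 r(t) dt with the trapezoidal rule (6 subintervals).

Δt = 1.
T_6 = (1/2)·[0 + 2·2 + 2·4 + 2·6 + 2·8 + 2·10 + 12] = 36.

36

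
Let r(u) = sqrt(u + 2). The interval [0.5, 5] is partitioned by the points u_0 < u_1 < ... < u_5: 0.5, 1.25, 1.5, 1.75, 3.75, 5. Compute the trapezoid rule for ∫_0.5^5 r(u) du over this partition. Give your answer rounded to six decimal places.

Subinterval widths: 0.75, 0.25, 0.25, 2, 1.25.
r(0.5) ≈ 1.581139, r(1.25) ≈ 1.802776, r(1.5) ≈ 1.870829, r(1.75) ≈ 1.936492, r(3.75) ≈ 2.397916, r(5) ≈ 2.645751.
On each subinterval the trapezoid contributes (Δu_i/2)·[r(u_{i-1}) + r(u_i)].
Sum ≈ 9.690783.

9.690783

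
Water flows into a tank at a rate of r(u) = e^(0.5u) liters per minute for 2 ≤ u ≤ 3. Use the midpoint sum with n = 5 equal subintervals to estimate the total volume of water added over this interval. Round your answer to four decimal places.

3.5253

Δu = (3 − 2)/5 = 0.2.
Midpoints: 2.1, 2.3, 2.5, 2.7, 2.9.
r(2.1) ≈ 2.8577, r(2.3) ≈ 3.1582, r(2.5) ≈ 3.4903, r(2.7) ≈ 3.8574, r(2.9) ≈ 4.2631.
Sum = Δu · [r(2.1) + r(2.3) + r(2.5) + r(2.7) + r(2.9)].
Sum ≈ 3.5253.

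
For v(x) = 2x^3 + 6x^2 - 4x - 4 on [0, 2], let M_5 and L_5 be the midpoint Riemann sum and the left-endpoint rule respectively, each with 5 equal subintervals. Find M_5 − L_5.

M_5 = 7.68.
L_5 = 2.24.
M_5 − L_5 = 5.44.

5.44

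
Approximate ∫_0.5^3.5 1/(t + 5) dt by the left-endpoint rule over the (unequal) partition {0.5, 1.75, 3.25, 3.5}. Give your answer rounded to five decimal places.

Subinterval widths: 1.25, 1.5, 0.25.
Left endpoints: 0.5, 1.75, 3.25.
f(0.5) = 2/11, f(1.75) = 4/27, f(3.25) = 4/33.
Sum = Σ Δt_i · f(t_i).
Sum ≈ 0.47980.

0.47980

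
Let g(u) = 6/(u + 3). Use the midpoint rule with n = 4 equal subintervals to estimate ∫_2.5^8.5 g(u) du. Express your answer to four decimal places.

4.4115

Δu = (8.5 − 2.5)/4 = 1.5.
Midpoints: 3.25, 4.75, 6.25, 7.75.
g(3.25) = 0.96, g(4.75) = 24/31, g(6.25) = 24/37, g(7.75) = 24/43.
Sum = Δu · [g(3.25) + g(4.75) + g(6.25) + g(7.75)].
Sum ≈ 4.4115.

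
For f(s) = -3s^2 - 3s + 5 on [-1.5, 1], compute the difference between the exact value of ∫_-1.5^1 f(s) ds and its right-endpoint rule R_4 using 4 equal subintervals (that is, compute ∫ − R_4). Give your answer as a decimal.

1.66015625

Exact integral: ∫_-1.5^1 f(s) ds = 10.
R_4 = 8.33984375.
Error = 10 − 8.33984375 = 1.66015625.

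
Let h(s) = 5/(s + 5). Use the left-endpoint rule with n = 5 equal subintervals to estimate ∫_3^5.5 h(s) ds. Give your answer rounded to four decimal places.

1.3976

Δs = (5.5 − 3)/5 = 0.5.
Left endpoints: 3, 3.5, 4, 4.5, 5.
h(3) = 0.625, h(3.5) = 10/17, h(4) = 5/9, h(4.5) = 10/19, h(5) = 0.5.
Sum = Δs · [h(3) + h(3.5) + h(4) + h(4.5) + h(5)].
Sum ≈ 1.3976.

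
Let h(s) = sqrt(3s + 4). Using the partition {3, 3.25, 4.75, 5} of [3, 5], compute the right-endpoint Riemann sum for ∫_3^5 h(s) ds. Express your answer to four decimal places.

8.4248

Subinterval widths: 0.25, 1.5, 0.25.
Right endpoints: 3.25, 4.75, 5.
h(3.25) ≈ 3.7081, h(4.75) ≈ 4.2720, h(5) ≈ 4.3589.
Sum = Σ Δs_i · h(s_i).
Sum ≈ 8.4248.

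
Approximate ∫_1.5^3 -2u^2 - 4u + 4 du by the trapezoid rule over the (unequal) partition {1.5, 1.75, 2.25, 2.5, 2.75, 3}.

Subinterval widths: 0.25, 0.5, 0.25, 0.25, 0.25.
f(1.5) = -6.5, f(1.75) = -9.125, f(2.25) = -15.125, f(2.5) = -18.5, f(2.75) = -22.125, f(3) = -26.
On each subinterval the trapezoid contributes (Δu_i/2)·[f(u_{i-1}) + f(u_i)].
Sum = -23.3125.

-23.3125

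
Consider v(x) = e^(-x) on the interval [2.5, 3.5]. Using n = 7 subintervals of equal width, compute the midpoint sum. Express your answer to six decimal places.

Δx = (3.5 − 2.5)/7 = 1/7.
Midpoints: 18/7, 19/7, 20/7, 3, 22/7, 23/7, 24/7.
v(18/7) ≈ 0.076426, v(19/7) ≈ 0.066252, v(20/7) ≈ 0.057433, v(3) ≈ 0.049787, v(22/7) ≈ 0.043159, v(23/7) ≈ 0.037414, v(24/7) ≈ 0.032433.
Sum = Δx · [v(18/7) + v(19/7) + v(20/7) + ...].
Sum ≈ 0.051844.

0.051844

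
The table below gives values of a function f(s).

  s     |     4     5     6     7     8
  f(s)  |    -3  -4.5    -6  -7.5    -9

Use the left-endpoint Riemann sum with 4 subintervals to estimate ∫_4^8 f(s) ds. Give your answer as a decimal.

Δs = 1.
Sum = 1·[(-3) + (-4.5) + (-6) + (-7.5)] = -21.

-21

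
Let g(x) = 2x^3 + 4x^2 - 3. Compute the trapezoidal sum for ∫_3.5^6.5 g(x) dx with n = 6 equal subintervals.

Δx = (6.5 − 3.5)/6 = 0.5.
g(3.5) = 131.75, g(4) = 189, g(4.5) = 260.25, g(5) = 347, g(5.5) = 450.75, g(6) = 573, g(6.5) = 715.25.
T_6 = (Δx/2)·[g(x_0) + 2g(x_1) + ... + 2g(x_{5}) + g(x_6)].
Sum = 1121.75.

1121.75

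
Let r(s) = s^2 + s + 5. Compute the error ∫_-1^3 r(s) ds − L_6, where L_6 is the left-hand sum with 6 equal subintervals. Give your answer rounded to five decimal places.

3.70370

Exact integral: ∫_-1^3 r(s) ds ≈ 33.3333333.
L_6 ≈ 29.6296296.
Error ≈ 33.3333333 − 29.6296296 ≈ 3.70370.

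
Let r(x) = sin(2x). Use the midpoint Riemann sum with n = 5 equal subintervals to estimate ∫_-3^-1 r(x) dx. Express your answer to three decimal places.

0.707

Δx = (-1 − (-3))/5 = 0.4.
Midpoints: -2.8, -2.4, -2, -1.6, -1.2.
r(-2.8) ≈ 0.631, r(-2.4) ≈ 0.996, r(-2) ≈ 0.757, r(-1.6) ≈ 0.058, r(-1.2) ≈ -0.675.
Sum = Δx · [r(-2.8) + r(-2.4) + r(-2) + r(-1.6) + r(-1.2)].
Sum ≈ 0.707.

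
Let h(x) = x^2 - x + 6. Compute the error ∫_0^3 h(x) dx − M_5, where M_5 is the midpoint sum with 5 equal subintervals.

0.09

Exact integral: ∫_0^3 h(x) dx = 22.5.
M_5 = 22.41.
Error = 22.5 − 22.41 = 0.09.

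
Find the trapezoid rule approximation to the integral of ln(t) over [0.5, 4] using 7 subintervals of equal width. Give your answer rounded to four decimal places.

Δt = (4 − 0.5)/7 = 0.5.
f(0.5) ≈ -0.6931, f(1) ≈ 0.0000, f(1.5) ≈ 0.4055, f(2) ≈ 0.6931, f(2.5) ≈ 0.9163, f(3) ≈ 1.0986, f(3.5) ≈ 1.2528, f(4) ≈ 1.3863.
T_7 = (Δt/2)·[f(t_0) + 2f(t_1) + ... + 2f(t_{6}) + f(t_7)].
Sum ≈ 2.3564.

2.3564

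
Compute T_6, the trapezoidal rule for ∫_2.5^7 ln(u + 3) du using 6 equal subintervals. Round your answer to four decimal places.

Δu = (7 − 2.5)/6 = 0.75.
f(2.5) ≈ 1.7047, f(3.25) ≈ 1.8326, f(4) ≈ 1.9459, f(4.75) ≈ 2.0477, f(5.5) ≈ 2.1401, f(6.25) ≈ 2.2246, f(7) ≈ 2.3026.
T_6 = (Δu/2)·[f(u_0) + 2f(u_1) + ... + 2f(u_{5}) + f(u_6)].
Sum ≈ 9.1459.

9.1459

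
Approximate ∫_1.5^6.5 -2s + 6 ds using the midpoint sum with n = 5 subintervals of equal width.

-10

Δs = (6.5 − 1.5)/5 = 1.
Midpoints: 2, 3, 4, 5, 6.
f(2) = 2, f(3) = 0, f(4) = -2, f(5) = -4, f(6) = -6.
Sum = Δs · [f(2) + f(3) + f(4) + f(5) + f(6)].
Sum = -10.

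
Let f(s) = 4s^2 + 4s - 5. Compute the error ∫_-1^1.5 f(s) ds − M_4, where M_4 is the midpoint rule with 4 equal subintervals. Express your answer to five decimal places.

Exact integral: ∫_-1^1.5 f(s) ds ≈ -4.1666667.
M_4 = -4.4921875.
Error ≈ -4.1666667 − (-4.4921875) ≈ 0.32552.

0.32552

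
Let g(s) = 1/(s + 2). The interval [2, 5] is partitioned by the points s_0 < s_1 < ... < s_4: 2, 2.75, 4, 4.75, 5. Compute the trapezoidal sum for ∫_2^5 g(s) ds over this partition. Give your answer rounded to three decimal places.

Subinterval widths: 0.75, 1.25, 0.75, 0.25.
g(2) = 0.25, g(2.75) = 4/19, g(4) = 1/6, g(4.75) = 4/27, g(5) = 1/7.
On each subinterval the trapezoid contributes (Δs_i/2)·[g(s_{i-1}) + g(s_i)].
Sum ≈ 0.563.

0.563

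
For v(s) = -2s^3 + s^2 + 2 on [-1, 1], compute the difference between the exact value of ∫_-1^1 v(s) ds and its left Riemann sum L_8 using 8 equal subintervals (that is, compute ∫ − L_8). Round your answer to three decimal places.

Exact integral: ∫_-1^1 v(s) ds ≈ 4.66667.
L_8 = 5.1875.
Error ≈ 4.66667 − 5.1875 ≈ -0.521.

-0.521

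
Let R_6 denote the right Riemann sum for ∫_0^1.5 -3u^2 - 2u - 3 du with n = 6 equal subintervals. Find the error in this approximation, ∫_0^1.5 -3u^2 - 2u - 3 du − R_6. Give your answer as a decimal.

Exact integral: ∫_0^1.5 f(u) du = -10.125.
R_6 = -11.390625.
Error = -10.125 − (-11.390625) = 1.265625.

1.265625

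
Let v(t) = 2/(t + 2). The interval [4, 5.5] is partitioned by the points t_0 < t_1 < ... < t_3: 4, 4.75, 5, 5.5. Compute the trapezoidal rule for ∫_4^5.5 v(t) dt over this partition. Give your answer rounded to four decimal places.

0.4470

Subinterval widths: 0.75, 0.25, 0.5.
v(4) = 1/3, v(4.75) = 8/27, v(5) = 2/7, v(5.5) = 4/15.
On each subinterval the trapezoid contributes (Δt_i/2)·[v(t_{i-1}) + v(t_i)].
Sum ≈ 0.4470.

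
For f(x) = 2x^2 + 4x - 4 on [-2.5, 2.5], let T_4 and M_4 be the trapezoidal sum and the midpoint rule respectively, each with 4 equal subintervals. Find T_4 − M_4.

T_4 = 3.4375.
M_4 = -0.46875.
T_4 − M_4 = 3.90625.

3.90625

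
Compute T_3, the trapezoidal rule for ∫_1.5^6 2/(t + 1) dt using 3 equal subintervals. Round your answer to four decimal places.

Δt = (6 − 1.5)/3 = 1.5.
f(1.5) = 0.8, f(3) = 0.5, f(4.5) = 4/11, f(6) = 2/7.
T_3 = (Δt/2)·[f(t_0) + 2f(t_1) + 2f(t_2) + f(t_3)].
Sum ≈ 2.1097.

2.1097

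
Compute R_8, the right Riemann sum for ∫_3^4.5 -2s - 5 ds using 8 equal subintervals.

Δs = (4.5 − 3)/8 = 0.1875.
Right endpoints: 3.1875, 3.375, 3.5625, 3.75, 3.9375, 4.125, 4.3125, 4.5.
f(3.1875) = -11.375, f(3.375) = -11.75, f(3.5625) = -12.125, f(3.75) = -12.5, f(3.9375) = -12.875, f(4.125) = -13.25, f(4.3125) = -13.625, f(4.5) = -14.
Sum = Δs · [f(3.1875) + f(3.375) + f(3.5625) + ...].
Sum = -19.03125.

-19.03125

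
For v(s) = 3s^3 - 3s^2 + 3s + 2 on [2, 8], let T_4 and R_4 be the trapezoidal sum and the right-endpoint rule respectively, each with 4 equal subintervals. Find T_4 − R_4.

-1012.5

T_4 = 2752.5.
R_4 = 3765.
T_4 − R_4 = -1012.5.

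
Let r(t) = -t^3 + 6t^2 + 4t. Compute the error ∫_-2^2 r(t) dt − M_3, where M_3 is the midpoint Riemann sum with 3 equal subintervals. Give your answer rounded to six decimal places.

Exact integral: ∫_-2^2 r(t) dt = 32.
M_3 ≈ 28.44444444.
Error ≈ 32 − 28.44444444 ≈ 3.555556.

3.555556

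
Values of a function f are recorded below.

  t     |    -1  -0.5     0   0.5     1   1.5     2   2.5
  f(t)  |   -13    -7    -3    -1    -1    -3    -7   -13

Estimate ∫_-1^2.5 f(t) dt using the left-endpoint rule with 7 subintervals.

-17.5

Δt = 0.5.
Sum = 0.5·[(-13) + (-7) + (-3) + (-1) + (-1) + (-3) + (-7)] = -17.5.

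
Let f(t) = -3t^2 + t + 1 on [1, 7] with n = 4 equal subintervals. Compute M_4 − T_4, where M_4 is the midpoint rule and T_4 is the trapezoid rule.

10.125

M_4 = -308.625.
T_4 = -318.75.
M_4 − T_4 = 10.125.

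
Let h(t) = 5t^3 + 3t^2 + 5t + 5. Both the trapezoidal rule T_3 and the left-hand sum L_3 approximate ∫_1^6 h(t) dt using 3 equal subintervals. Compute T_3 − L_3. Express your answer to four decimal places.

1004.1667

T_3 ≈ 2074.722222.
L_3 ≈ 1070.555556.
T_3 − L_3 ≈ 1004.1667.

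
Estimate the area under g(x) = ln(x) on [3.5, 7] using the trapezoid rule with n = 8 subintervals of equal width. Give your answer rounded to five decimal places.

Δx = (7 − 3.5)/8 = 0.4375.
g(3.5) ≈ 1.25276, g(3.9375) ≈ 1.37055, g(4.375) ≈ 1.47591, g(4.8125) ≈ 1.57122, g(5.25) ≈ 1.65823, g(5.6875) ≈ 1.73827, g(6.125) ≈ 1.81238, g(6.5625) ≈ 1.88137, g(7) ≈ 1.94591.
T_8 = (Δx/2)·[g(x_0) + 2g(x_1) + ... + 2g(x_{7}) + g(x_8)].
Sum ≈ 5.73442.

5.73442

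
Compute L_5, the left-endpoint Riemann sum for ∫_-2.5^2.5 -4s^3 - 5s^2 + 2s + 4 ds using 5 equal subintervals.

21.25

Δs = (2.5 − (-2.5))/5 = 1.
Left endpoints: -2.5, -1.5, -0.5, 0.5, 1.5.
f(-2.5) = 30.25, f(-1.5) = 3.25, f(-0.5) = 2.25, f(0.5) = 3.25, f(1.5) = -17.75.
Sum = Δs · [f(-2.5) + f(-1.5) + f(-0.5) + f(0.5) + f(1.5)].
Sum = 21.25.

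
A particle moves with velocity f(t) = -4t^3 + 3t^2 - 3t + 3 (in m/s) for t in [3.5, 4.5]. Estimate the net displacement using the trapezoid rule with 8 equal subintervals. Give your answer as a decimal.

Δt = (4.5 − 3.5)/8 = 0.125.
f(3.5) = -142.25, f(3.625) = -158.9921875, f(3.75) = -177, f(3.875) = -196.3203125, f(4) = -217, f(4.125) = -239.0859375, f(4.25) = -262.625, f(4.375) = -287.6640625, f(4.5) = -314.25.
T_8 = (Δt/2)·[f(t_0) + 2f(t_1) + ... + 2f(t_{7}) + f(t_8)].
Sum = -220.8671875.

-220.8671875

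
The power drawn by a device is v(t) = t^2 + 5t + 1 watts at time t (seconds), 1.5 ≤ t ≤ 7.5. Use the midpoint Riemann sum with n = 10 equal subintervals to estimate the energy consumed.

Δt = (7.5 − 1.5)/10 = 0.6.
Midpoints: 1.8, 2.4, 3, 3.6, 4.2, 4.8, 5.4, 6, 6.6, 7.2.
v(1.8) = 13.24, v(2.4) = 18.76, v(3) = 25, v(3.6) = 31.96, v(4.2) = 39.64, v(4.8) = 48.04, v(5.4) = 57.16, v(6) = 67, v(6.6) = 77.56, v(7.2) = 88.84.
Sum = Δt · [v(1.8) + v(2.4) + v(3) + ...].
Sum = 280.32.

280.32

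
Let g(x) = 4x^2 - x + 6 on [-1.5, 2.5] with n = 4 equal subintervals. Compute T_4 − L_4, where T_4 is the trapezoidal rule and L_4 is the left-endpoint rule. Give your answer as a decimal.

6

T_4 = 50.
L_4 = 44.
T_4 − L_4 = 6.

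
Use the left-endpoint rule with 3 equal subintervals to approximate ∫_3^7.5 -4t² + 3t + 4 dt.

Δt = (7.5 − 3)/3 = 1.5.
Left endpoints: 3, 4.5, 6.
f(3) = -23, f(4.5) = -63.5, f(6) = -122.
Sum = Δt · [f(3) + f(4.5) + f(6)].
Sum = -312.75.

-312.75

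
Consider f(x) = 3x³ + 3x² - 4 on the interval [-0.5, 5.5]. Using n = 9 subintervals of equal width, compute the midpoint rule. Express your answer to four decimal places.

823.0833

Δx = (5.5 − (-0.5))/9 = 2/3.
Midpoints: -1/6, 0.5, 7/6, 11/6, 2.5, 19/6, 23/6, 4.5, 31/6.
f(-1/6) = -283/72, f(0.5) = -2.875, f(7/6) = 349/72, f(11/6) = 1769/72, f(2.5) = 61.625, f(19/6) = 8737/72, f(23/6) = 15053/72, f(4.5) = 330.125, f(31/6) = 35269/72.
Sum = Δx · [f(-1/6) + f(0.5) + f(7/6) + ...].
Sum ≈ 823.0833.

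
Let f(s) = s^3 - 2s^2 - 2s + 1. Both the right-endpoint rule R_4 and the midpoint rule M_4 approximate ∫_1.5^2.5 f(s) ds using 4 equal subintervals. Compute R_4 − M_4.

R_4 = -2.34375.
M_4 = -2.6875.
R_4 − M_4 = 0.34375.

0.34375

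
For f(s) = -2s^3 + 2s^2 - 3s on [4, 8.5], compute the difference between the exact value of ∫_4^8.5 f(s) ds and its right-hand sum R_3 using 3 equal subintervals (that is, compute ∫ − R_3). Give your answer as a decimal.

810.84375

Exact integral: ∫_4^8.5 f(s) ds = -2199.65625.
R_3 = -3010.5.
Error = -2199.65625 − (-3010.5) = 810.84375.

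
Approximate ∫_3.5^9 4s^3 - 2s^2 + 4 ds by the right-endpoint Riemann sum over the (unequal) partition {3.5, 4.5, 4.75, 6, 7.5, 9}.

Subinterval widths: 1, 0.25, 1.25, 1.5, 1.5.
Right endpoints: 4.5, 4.75, 6, 7.5, 9.
f(4.5) = 328, f(4.75) = 387.5625, f(6) = 796, f(7.5) = 1579, f(9) = 2758.
Sum = Σ Δs_i · f(s_i).
Sum = 7925.390625.

7925.390625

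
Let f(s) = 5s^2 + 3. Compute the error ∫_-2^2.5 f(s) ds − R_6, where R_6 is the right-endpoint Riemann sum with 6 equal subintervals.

Exact integral: ∫_-2^2.5 f(s) ds = 52.875.
R_6 = 59.203125.
Error = 52.875 − 59.203125 = -6.328125.

-6.328125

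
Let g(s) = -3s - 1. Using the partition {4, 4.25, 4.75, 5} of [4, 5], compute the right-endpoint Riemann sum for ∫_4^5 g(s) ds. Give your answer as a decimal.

Subinterval widths: 0.25, 0.5, 0.25.
Right endpoints: 4.25, 4.75, 5.
g(4.25) = -13.75, g(4.75) = -15.25, g(5) = -16.
Sum = Σ Δs_i · g(s_i).
Sum = -15.0625.

-15.0625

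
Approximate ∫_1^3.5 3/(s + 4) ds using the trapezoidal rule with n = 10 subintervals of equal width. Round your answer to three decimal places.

Δs = (3.5 − 1)/10 = 0.25.
f(1) = 0.6, f(1.25) = 4/7, f(1.5) = 6/11, f(1.75) = 12/23, f(2) = 0.5, f(2.25) = 0.48, f(2.5) = 6/13, f(2.75) = 4/9, f(3) = 3/7, f(3.25) = 12/29, f(3.5) = 0.4.
T_10 = (Δs/2)·[f(s_0) + 2f(s_1) + ... + 2f(s_{9}) + f(s_10)].
Sum ≈ 1.217.

1.217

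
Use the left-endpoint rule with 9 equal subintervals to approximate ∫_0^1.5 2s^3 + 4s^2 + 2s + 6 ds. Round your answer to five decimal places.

Δs = (1.5 − 0)/9 = 1/6.
Left endpoints: 0, 1/6, 1/3, 0.5, 2/3, 5/6, 1, 7/6, 4/3.
f(0) = 6, f(1/6) = 697/108, f(1/3) = 194/27, f(0.5) = 8.25, f(2/3) = 262/27, f(5/6) = 1253/108, f(1) = 14, f(7/6) = 1831/108, f(4/3) = 554/27.
Sum = Δs · [f(0) + f(1/6) + f(1/3) + ...].
Sum ≈ 16.77778.

16.77778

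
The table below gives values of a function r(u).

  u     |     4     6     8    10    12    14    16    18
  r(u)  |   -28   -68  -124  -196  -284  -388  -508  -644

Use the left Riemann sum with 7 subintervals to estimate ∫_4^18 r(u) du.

-3192

Δu = 2.
Sum = 2·[(-28) + (-68) + (-124) + (-196) + (-284) + (-388) + (-508)] = -3192.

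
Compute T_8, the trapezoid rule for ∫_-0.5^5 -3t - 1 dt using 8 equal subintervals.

-42.625

Δt = (5 − (-0.5))/8 = 0.6875.
f(-0.5) = 0.5, f(0.1875) = -1.5625, f(0.875) = -3.625, f(1.5625) = -5.6875, f(2.25) = -7.75, f(2.9375) = -9.8125, f(3.625) = -11.875, f(4.3125) = -13.9375, f(5) = -16.
T_8 = (Δt/2)·[f(t_0) + 2f(t_1) + ... + 2f(t_{7}) + f(t_8)].
Sum = -42.625.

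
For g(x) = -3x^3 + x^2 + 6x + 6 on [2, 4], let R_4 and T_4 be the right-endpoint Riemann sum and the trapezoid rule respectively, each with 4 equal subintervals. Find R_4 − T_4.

R_4 = -151.5.
T_4 = -115.5.
R_4 − T_4 = -36.

-36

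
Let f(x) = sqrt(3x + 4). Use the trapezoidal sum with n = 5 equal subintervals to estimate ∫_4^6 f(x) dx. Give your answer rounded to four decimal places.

8.7080

Δx = (6 − 4)/5 = 0.4.
f(4) ≈ 4.0000, f(4.4) ≈ 4.1473, f(4.8) ≈ 4.2895, f(5.2) ≈ 4.4272, f(5.6) ≈ 4.5607, f(6) ≈ 4.6904.
T_5 = (Δx/2)·[f(x_0) + 2f(x_1) + ... + 2f(x_{4}) + f(x_5)].
Sum ≈ 8.7080.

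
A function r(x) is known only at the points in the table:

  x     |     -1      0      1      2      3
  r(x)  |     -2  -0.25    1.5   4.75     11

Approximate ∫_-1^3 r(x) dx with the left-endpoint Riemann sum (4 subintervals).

4

Δx = 1.
Sum = 1·[(-2) + (-0.25) + 1.5 + 4.75] = 4.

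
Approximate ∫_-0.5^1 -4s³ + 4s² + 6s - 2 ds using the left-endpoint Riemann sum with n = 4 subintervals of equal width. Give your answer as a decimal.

Δs = (1 − (-0.5))/4 = 0.375.
Left endpoints: -0.5, -0.125, 0.25, 0.625.
f(-0.5) = -3.5, f(-0.125) = -2.6796875, f(0.25) = -0.3125, f(0.625) = 2.3359375.
Sum = Δs · [f(-0.5) + f(-0.125) + f(0.25) + f(0.625)].
Sum = -1.55859375.

-1.55859375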